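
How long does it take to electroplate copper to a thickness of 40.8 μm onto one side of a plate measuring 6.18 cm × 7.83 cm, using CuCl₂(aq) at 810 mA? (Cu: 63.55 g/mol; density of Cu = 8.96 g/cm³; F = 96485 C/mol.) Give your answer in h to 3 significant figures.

1.84 h

Plated area = 6.18 × 7.83 = 48.39 cm²
Volume = 48.39 × 40.8×10⁻⁴ cm = 0.1974 cm³
m(Cu) = 0.1974 × 8.96 = 1.769 g
n(Cu) = 1.769 / 63.55 = 0.02784 mol; n(e⁻) = 2 × 0.02784 = 0.05568 mol
Q = 0.05568 × 96485 = 5372 C
t = 5372 / 0.810 = 6632 s = 1.84 h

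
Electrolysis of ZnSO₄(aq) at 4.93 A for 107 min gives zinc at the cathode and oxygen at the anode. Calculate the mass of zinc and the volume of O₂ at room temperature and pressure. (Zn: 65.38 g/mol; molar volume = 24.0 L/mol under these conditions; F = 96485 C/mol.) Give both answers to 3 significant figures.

Q = 4.93 × 6420 = 31650 C; n(e⁻) = 31650 / 96485 = 0.3280 mol
Cathode: Zn²⁺ + 2e⁻ → Zn → n(Zn) = 0.3280/2 = 0.1640 mol → 10.7 g
Anode: 2H₂O → O₂ + 4H⁺ + 4e⁻ → n(O₂) = 0.3280/4 = 0.08200 mol → 1.97 L

10.7 g Zn; 1.97 L O₂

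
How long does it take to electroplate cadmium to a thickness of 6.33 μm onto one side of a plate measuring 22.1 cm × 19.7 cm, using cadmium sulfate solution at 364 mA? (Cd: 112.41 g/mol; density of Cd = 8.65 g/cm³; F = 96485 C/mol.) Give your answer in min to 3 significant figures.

Plated area = 22.1 × 19.7 = 435.4 cm²
Volume = 435.4 × 6.33×10⁻⁴ cm = 0.2756 cm³
m(Cd) = 0.2756 × 8.65 = 2.384 g
n(Cd) = 2.384 / 112.41 = 0.02121 mol; n(e⁻) = 2 × 0.02121 = 0.04242 mol
Q = 0.04242 × 96485 = 4093 C
t = 4093 / 0.364 = 11240 s = 187 min

187 min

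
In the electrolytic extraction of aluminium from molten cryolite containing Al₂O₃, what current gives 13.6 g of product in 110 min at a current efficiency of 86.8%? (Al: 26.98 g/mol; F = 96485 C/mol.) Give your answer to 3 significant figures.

25.5 A

n(Al) = 13.6 / 26.98 = 0.5041 mol
Al³⁺ + 3e⁻ → Al, so n(e⁻) = 3 × 0.5041 = 1.512 mol
Q = 1.512 × 96485 / 0.868 = 1.681×10^5 C
I = Q / t = 1.681×10^5 / 6600 s = 25.5 A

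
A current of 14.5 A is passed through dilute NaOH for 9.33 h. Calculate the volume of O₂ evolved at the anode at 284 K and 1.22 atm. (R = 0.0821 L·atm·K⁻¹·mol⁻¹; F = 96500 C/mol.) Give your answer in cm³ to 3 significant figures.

Charge passed = 14.5 × 33588 = 4.870×10^5 C
Moles of electrons = 4.870×10^5 / 96500 = 5.047 mol
2H₂O → O₂ + 4H⁺ + 4e⁻, so n(O₂) = 5.047 / 4 = 1.262 mol
V = nRT/P = 1.262 × 0.0821 × 284 / 1.22 = 24.12 L
= 24100 cm³

24100 cm³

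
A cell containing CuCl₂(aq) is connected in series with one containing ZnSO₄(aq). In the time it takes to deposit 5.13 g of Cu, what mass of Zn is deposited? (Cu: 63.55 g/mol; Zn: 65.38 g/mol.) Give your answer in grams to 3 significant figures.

n(Cu) = 5.13 / 63.55 = 0.08072 mol
Cu²⁺ + 2e⁻ → Cu, so n(e⁻) = 2 × 0.08072 = 0.1614 mol
The cells are in series, so the same charge (and hence the same n(e⁻) = 0.1614 mol) passes through both.
Zn²⁺ + 2e⁻ → Zn, so n(Zn) = 0.1614 / 2 = 0.08070 mol
m(Zn) = 0.08070 × 65.38 = 5.28 g

5.28 g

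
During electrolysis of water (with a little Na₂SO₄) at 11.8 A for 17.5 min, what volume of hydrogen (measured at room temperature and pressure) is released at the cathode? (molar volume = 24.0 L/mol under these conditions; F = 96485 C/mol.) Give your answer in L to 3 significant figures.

Q = It = 11.8 × 1050 = 12390 C
n(e⁻) = 12390 / 96485 = 0.1284 mol
2H⁺ + 2e⁻ → H₂, so n(H₂) = 0.1284 / 2 = 0.06420 mol
V = 0.06420 × 24.0 = 1.541 L

1.54 L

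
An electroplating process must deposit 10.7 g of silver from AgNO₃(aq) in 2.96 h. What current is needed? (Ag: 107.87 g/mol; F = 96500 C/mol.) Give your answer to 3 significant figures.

n(Ag) = 10.7 / 107.87 = 0.09919 mol
Ag⁺ + e⁻ → Ag, so n(e⁻) = 0.09919 mol
Q = 0.09919 × 96500 = 9572 C
I = Q / t = 9572 / 10656 s = 0.898 A

0.898 A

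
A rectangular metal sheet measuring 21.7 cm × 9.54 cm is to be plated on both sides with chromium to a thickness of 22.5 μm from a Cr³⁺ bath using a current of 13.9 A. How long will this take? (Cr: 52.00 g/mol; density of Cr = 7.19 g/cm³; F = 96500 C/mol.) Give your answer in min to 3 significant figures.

44.7 min

Plated area = 2 × 21.7 × 9.54 = 414.0 cm²
Volume = 414.0 × 22.5×10⁻⁴ cm = 0.9315 cm³
m(Cr) = 0.9315 × 7.19 = 6.697 g
n(Cr) = 6.697 / 52.00 = 0.1288 mol; n(e⁻) = 3 × 0.1288 = 0.3864 mol
Q = 0.3864 × 96500 = 37290 C
t = 37290 / 13.9 = 2683 s = 44.7 min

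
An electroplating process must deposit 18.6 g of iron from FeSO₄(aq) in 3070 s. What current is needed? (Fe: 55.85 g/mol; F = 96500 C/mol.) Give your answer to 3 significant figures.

n(Fe) = 18.6 / 55.85 = 0.3330 mol
Fe²⁺ + 2e⁻ → Fe, so n(e⁻) = 2 × 0.3330 = 0.6660 mol
Q = 0.6660 × 96500 = 64270 C
I = Q / t = 64270 / 3070 s = 20.9 A

20.9 A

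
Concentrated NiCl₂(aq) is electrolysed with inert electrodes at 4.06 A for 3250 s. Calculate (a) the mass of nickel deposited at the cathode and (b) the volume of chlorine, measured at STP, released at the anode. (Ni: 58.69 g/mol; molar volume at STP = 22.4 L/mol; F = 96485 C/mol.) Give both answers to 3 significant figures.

Q = 4.06 × 3250 = 13200 C; n(e⁻) = 13200 / 96485 = 0.1368 mol
Cathode: Ni²⁺ + 2e⁻ → Ni → n(Ni) = 0.1368/2 = 0.06840 mol → 4.01 g
Anode: 2Cl⁻ → Cl₂ + 2e⁻ → n(Cl₂) = 0.1368/2 = 0.06840 mol → 1.53 L

4.01 g Ni; 1.53 L Cl₂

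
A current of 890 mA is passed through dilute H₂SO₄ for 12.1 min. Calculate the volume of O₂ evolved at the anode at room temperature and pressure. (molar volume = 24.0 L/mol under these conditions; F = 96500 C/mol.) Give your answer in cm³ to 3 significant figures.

40.2 cm³

Charge passed = 0.890 × 726 = 646.1 C
Moles of electrons = 646.1 / 96500 = 0.006695 mol
2H₂O → O₂ + 4H⁺ + 4e⁻, so n(O₂) = 0.006695 / 4 = 0.001674 mol
V = 0.001674 × 24.0 = 0.04018 L
= 40.2 cm³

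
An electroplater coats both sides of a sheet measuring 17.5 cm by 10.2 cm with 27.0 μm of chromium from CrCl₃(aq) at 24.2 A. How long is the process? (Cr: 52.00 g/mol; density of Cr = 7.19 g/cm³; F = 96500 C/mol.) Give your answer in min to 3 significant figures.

26.6 min

Plated area = 2 × 17.5 × 10.2 = 357.0 cm²
Volume = 357.0 × 27.0×10⁻⁴ cm = 0.9639 cm³
m(Cr) = 0.9639 × 7.19 = 6.930 g
n(Cr) = 6.930 / 52.00 = 0.1333 mol; n(e⁻) = 3 × 0.1333 = 0.3999 mol
Q = 0.3999 × 96500 = 38590 C
t = 38590 / 24.2 = 1595 s = 26.6 min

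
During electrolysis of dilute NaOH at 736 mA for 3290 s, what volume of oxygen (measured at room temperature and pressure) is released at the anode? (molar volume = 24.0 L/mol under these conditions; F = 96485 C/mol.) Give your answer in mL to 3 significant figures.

Q = It = 0.736 × 3290 = 2421 C
Moles of electrons = 2421 / 96485 = 0.02509 mol
2H₂O → O₂ + 4H⁺ + 4e⁻, so n(O₂) = 0.02509 / 4 = 0.006273 mol
V = 0.006273 × 24.0 = 0.1506 L
= 151 mL

151 mL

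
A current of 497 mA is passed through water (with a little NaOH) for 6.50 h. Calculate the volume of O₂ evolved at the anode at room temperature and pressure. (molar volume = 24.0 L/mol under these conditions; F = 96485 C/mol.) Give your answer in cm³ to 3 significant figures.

723 cm³

Q = 0.497 A × 23400 s = 11630 C
n(e⁻) = 11630 / 96485 = 0.1205 mol
2H₂O → O₂ + 4H⁺ + 4e⁻, so n(O₂) = 0.1205 / 4 = 0.03013 mol
V = 0.03013 × 24.0 = 0.7231 L
= 723 cm³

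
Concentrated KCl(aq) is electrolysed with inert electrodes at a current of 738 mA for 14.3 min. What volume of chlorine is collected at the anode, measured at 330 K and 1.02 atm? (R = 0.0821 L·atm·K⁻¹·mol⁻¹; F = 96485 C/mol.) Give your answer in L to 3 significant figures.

0.0872 L

Q = It = 0.738 × 858 = 633.2 C
n(e⁻) = 633.2 / 96485 = 0.006563 mol
2Cl⁻ → Cl₂ + 2e⁻, so n(Cl₂) = 0.006563 / 2 = 0.003282 mol
V = nRT/P = 0.003282 × 0.0821 × 330 / 1.02 = 0.08718 L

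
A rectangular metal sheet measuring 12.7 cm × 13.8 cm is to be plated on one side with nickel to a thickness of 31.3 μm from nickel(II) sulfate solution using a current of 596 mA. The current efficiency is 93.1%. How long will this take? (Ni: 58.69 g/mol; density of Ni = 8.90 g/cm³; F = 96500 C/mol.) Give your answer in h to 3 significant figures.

8.04 h

Plated area = 12.7 × 13.8 = 175.3 cm²
Volume = 175.3 × 31.3×10⁻⁴ cm = 0.5487 cm³
m(Ni) = 0.5487 × 8.90 = 4.883 g
n(Ni) = 4.883 / 58.69 = 0.08320 mol; n(e⁻) = 2 × 0.08320 = 0.1664 mol
Q = 0.1664 × 96500 / 0.931 = 17250 C
t = 17250 / 0.596 = 28940 s = 8.04 h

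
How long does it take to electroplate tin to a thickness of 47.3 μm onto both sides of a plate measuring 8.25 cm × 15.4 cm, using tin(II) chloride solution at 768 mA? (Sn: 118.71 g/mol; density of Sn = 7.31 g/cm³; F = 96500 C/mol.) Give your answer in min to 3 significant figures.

Plated area = 2 × 8.25 × 15.4 = 254.1 cm²
Volume = 254.1 × 47.3×10⁻⁴ cm = 1.202 cm³
m(Sn) = 1.202 × 7.31 = 8.787 g
n(Sn) = 8.787 / 118.71 = 0.07402 mol; n(e⁻) = 2 × 0.07402 = 0.1480 mol
Q = 0.1480 × 96500 = 14280 C
t = 14280 / 0.768 = 18590 s = 310 min

310 min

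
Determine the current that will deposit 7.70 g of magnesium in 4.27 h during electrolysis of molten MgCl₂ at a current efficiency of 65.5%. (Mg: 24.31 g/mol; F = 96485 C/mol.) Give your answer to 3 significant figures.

n(Mg) = 7.70 / 24.31 = 0.3167 mol
Mg²⁺ + 2e⁻ → Mg, so n(e⁻) = 2 × 0.3167 = 0.6334 mol
Q = 0.6334 × 96485 / 0.655 = 93300 C
I = Q / t = 93300 / 15372 s = 6.07 A

6.07 A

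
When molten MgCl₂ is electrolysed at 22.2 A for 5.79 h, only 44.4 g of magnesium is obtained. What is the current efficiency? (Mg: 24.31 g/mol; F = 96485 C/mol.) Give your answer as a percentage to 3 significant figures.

76.2%

Q = 22.2 × 20844 = 4.627×10^5 C
n(e⁻) = 4.627×10^5 / 96485 = 4.796 mol
Mg²⁺ + 2e⁻ → Mg, so theoretical n(Mg) = 2.398 mol → 58.30 g
Efficiency = 44.4 / 58.30 = 0.7616 = 76.2%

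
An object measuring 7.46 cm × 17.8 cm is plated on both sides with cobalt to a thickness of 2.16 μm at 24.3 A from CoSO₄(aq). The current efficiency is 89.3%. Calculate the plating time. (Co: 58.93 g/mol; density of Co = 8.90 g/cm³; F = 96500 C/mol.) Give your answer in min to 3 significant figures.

Plated area = 2 × 7.46 × 17.8 = 265.6 cm²
Volume = 265.6 × 2.16×10⁻⁴ cm = 0.05737 cm³
m(Co) = 0.05737 × 8.90 = 0.5106 g
n(Co) = 0.5106 / 58.93 = 0.008665 mol; n(e⁻) = 2 × 0.008665 = 0.01733 mol
Q = 0.01733 × 96500 / 0.893 = 1873 C
t = 1873 / 24.3 = 77.08 s = 1.28 min

1.28 min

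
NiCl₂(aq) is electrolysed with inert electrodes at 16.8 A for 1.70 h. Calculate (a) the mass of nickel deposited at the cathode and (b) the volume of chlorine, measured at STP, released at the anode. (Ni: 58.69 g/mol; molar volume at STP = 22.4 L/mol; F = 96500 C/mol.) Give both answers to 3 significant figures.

Q = 16.8 × 6120 = 1.028×10^5 C; n(e⁻) = 1.028×10^5 / 96500 = 1.065 mol
Cathode: Ni²⁺ + 2e⁻ → Ni → n(Ni) = 1.065/2 = 0.5325 mol → 31.3 g
Anode: 2Cl⁻ → Cl₂ + 2e⁻ → n(Cl₂) = 1.065/2 = 0.5325 mol → 11.9 L

31.3 g Ni; 11.9 L Cl₂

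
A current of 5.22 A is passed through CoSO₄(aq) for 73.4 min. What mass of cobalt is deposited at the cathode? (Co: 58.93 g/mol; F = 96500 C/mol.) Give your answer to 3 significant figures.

7.02 g

Q = 5.22 A × 4404 s = 22990 C
Moles of electrons = 22990 / 96500 = 0.2382 mol
Co²⁺ + 2e⁻ → Co, so n(Co) = 0.2382 / 2 = 0.1191 mol
m = 0.1191 × 58.93 = 7.02 g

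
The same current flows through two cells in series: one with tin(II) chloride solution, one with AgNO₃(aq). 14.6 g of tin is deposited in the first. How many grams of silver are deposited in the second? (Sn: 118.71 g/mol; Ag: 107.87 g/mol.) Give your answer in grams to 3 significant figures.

n(Sn) = 14.6 / 118.71 = 0.1230 mol
Sn²⁺ + 2e⁻ → Sn, so n(e⁻) = 2 × 0.1230 = 0.2460 mol
In series, the same 0.2460 mol of electrons flows through the second cell.
Ag⁺ + e⁻ → Ag, so n(Ag) = 0.2460 mol
m(Ag) = 0.2460 × 107.87 = 26.5 g

26.5 g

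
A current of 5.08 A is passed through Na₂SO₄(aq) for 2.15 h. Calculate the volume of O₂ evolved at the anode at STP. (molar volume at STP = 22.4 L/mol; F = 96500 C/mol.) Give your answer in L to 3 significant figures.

Q = 5.08 A × 7740 s = 39320 C
Moles of electrons = 39320 / 96500 = 0.4075 mol
2H₂O → O₂ + 4H⁺ + 4e⁻, so n(O₂) = 0.4075 / 4 = 0.1019 mol
V = 0.1019 × 22.4 = 2.283 L

2.28 L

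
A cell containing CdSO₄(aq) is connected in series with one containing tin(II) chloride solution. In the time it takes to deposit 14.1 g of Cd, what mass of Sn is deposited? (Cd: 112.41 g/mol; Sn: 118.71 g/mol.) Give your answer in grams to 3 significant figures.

14.9 g

n(Cd) = 14.1 / 112.41 = 0.1254 mol
Cd²⁺ + 2e⁻ → Cd, so n(e⁻) = 2 × 0.1254 = 0.2508 mol
The cells are in series, so the same charge (and hence the same n(e⁻) = 0.2508 mol) passes through both.
Sn²⁺ + 2e⁻ → Sn, so n(Sn) = 0.2508 / 2 = 0.1254 mol
m(Sn) = 0.1254 × 118.71 = 14.9 g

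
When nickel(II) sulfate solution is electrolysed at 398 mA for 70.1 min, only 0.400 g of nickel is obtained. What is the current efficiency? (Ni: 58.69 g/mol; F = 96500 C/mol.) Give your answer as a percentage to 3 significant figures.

78.6%

Q = 0.398 × 4206 = 1674 C
n(e⁻) = 1674 / 96500 = 0.01735 mol
Ni²⁺ + 2e⁻ → Ni, so theoretical n(Ni) = 0.008675 mol → 0.5091 g
Efficiency = 0.400 / 0.5091 = 0.7857 = 78.6%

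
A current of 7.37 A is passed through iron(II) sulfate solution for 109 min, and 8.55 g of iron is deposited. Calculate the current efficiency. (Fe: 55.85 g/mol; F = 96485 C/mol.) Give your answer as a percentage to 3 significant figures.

Q = 7.37 × 6540 = 48200 C
n(e⁻) = 48200 / 96485 = 0.4996 mol
Fe²⁺ + 2e⁻ → Fe, so theoretical n(Fe) = 0.2498 mol → 13.95 g
Efficiency = 8.55 / 13.95 = 0.6129 = 61.3%

61.3%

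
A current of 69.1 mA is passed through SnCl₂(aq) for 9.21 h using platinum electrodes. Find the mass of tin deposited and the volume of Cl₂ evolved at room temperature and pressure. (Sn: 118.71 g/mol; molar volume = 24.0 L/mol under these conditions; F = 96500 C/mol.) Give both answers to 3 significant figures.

1.41 g Sn; 0.285 L Cl₂

Q = 0.0691 × 33156 = 2291 C; n(e⁻) = 2291 / 96500 = 0.02374 mol
Cathode: Sn²⁺ + 2e⁻ → Sn → n(Sn) = 0.02374/2 = 0.01187 mol → 1.41 g
Anode: 2Cl⁻ → Cl₂ + 2e⁻ → n(Cl₂) = 0.02374/2 = 0.01187 mol → 0.285 L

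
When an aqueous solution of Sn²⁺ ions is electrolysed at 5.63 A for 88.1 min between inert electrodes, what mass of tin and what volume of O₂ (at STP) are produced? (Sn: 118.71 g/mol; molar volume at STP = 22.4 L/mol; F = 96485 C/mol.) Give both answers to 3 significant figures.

18.3 g Sn; 1.73 L O₂

Q = 5.63 × 5286 = 29760 C; n(e⁻) = 29760 / 96485 = 0.3084 mol
Cathode: Sn²⁺ + 2e⁻ → Sn → n(Sn) = 0.3084/2 = 0.1542 mol → 18.3 g
Anode: 2H₂O → O₂ + 4H⁺ + 4e⁻ → n(O₂) = 0.3084/4 = 0.07710 mol → 1.73 L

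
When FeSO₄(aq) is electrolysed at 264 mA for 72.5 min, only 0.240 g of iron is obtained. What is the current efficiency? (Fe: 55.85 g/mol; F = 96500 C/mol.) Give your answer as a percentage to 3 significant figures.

72.2%

Q = 0.264 × 4350 = 1148 C
n(e⁻) = 1148 / 96500 = 0.01190 mol
Fe²⁺ + 2e⁻ → Fe, so theoretical n(Fe) = 0.005950 mol → 0.3323 g
Efficiency = 0.240 / 0.3323 = 0.7222 = 72.2%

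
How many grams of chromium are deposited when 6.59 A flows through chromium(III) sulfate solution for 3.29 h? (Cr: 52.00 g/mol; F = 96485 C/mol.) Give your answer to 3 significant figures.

14.0 g

Q = 6.59 A × 11844 s = 78050 C
Moles of electrons = 78050 / 96485 = 0.8089 mol
Cr³⁺ + 3e⁻ → Cr, so n(Cr) = 0.8089 / 3 = 0.2696 mol
m = 0.2696 × 52.00 = 14.0 g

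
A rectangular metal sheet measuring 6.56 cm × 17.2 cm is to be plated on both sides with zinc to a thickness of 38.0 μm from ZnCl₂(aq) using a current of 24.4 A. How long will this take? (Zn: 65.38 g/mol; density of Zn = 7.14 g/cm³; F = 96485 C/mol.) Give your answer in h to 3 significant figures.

Plated area = 2 × 6.56 × 17.2 = 225.7 cm²
Volume = 225.7 × 38.0×10⁻⁴ cm = 0.8577 cm³
m(Zn) = 0.8577 × 7.14 = 6.124 g
n(Zn) = 6.124 / 65.38 = 0.09367 mol; n(e⁻) = 2 × 0.09367 = 0.1873 mol
Q = 0.1873 × 96485 = 18070 C
t = 18070 / 24.4 = 740.6 s = 0.206 h

0.206 h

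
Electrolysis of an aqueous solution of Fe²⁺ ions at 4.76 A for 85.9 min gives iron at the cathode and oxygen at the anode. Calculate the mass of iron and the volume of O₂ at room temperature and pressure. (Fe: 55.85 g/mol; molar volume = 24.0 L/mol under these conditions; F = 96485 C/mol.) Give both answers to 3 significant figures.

7.10 g Fe; 1.53 L O₂

Q = 4.76 × 5154 = 24530 C; n(e⁻) = 24530 / 96485 = 0.2542 mol
Cathode: Fe²⁺ + 2e⁻ → Fe → n(Fe) = 0.2542/2 = 0.1271 mol → 7.10 g
Anode: 2H₂O → O₂ + 4H⁺ + 4e⁻ → n(O₂) = 0.2542/4 = 0.06355 mol → 1.53 L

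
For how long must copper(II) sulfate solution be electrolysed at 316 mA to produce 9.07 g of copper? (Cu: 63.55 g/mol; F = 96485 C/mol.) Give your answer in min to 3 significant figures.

n(Cu) = 9.07 / 63.55 = 0.1427 mol
Cu²⁺ + 2e⁻ → Cu, so n(e⁻) = 2 × 0.1427 = 0.2854 mol
Q = 0.2854 × 96485 = 27540 C
t = Q / I = 27540 / 0.316 = 87150 s = 1450 min

1450 min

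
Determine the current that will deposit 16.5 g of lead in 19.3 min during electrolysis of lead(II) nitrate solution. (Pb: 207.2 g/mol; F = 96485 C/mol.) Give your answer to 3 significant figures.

n(Pb) = 16.5 / 207.2 = 0.07963 mol
Pb²⁺ + 2e⁻ → Pb, so n(e⁻) = 2 × 0.07963 = 0.1593 mol
Q = 0.1593 × 96485 = 15370 C
I = Q / t = 15370 / 1158 s = 13.3 A

13.3 A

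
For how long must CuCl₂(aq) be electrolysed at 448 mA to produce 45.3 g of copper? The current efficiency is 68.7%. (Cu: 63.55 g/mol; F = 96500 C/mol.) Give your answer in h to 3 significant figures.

n(Cu) = 45.3 / 63.55 = 0.7128 mol
Cu²⁺ + 2e⁻ → Cu, so n(e⁻) = 2 × 0.7128 = 1.426 mol
Q = 1.426 × 96500 / 0.687 = 2.003×10^5 C
t = Q / I = 2.003×10^5 / 0.448 = 4.471×10^5 s = 124 h

124 h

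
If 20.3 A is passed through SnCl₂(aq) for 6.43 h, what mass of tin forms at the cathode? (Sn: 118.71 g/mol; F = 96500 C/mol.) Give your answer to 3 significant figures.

289 g

Q = It = 20.3 × 23148 = 4.699×10^5 C
Moles of electrons = 4.699×10^5 / 96500 = 4.869 mol
Sn²⁺ + 2e⁻ → Sn, so n(Sn) = 4.869 / 2 = 2.435 mol
m = 2.435 × 118.71 = 289 g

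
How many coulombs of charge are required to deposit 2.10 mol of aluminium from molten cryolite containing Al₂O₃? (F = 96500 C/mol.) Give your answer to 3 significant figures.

6.08×10^5 C

Al³⁺ + 3e⁻ → Al, so n(e⁻) = 3 × 2.10 = 6.300 mol
Q = 6.300 × 96500 = 6.080×10^5 C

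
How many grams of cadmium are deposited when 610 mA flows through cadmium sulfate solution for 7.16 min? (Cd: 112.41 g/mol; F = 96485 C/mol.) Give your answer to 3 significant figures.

Q = 0.610 A × 429.6 s = 262.1 C
Moles of electrons = 262.1 / 96485 = 0.002716 mol
Cd²⁺ + 2e⁻ → Cd, so n(Cd) = 0.002716 / 2 = 0.001358 mol
m = 0.001358 × 112.41 = 0.153 g

0.153 g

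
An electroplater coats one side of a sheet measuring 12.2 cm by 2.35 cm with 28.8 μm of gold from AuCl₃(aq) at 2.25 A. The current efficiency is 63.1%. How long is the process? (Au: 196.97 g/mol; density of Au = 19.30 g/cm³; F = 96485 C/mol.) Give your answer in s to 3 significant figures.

1650 s

Plated area = 12.2 × 2.35 = 28.67 cm²
Volume = 28.67 × 28.8×10⁻⁴ cm = 0.08257 cm³
m(Au) = 0.08257 × 19.30 = 1.594 g
n(Au) = 1.594 / 196.97 = 0.008093 mol; n(e⁻) = 3 × 0.008093 = 0.02428 mol
Q = 0.02428 × 96485 / 0.631 = 3713 C
t = 3713 / 2.25 = 1650 s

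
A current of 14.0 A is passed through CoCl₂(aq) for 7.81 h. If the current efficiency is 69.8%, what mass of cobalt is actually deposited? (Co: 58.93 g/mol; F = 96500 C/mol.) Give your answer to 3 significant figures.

Q = 14.0 × 28116 = 3.936×10^5 C
n(e⁻) = 3.936×10^5 / 96500 = 4.079 mol
Co²⁺ + 2e⁻ → Co, so theoretical m(Co) = 2.040 × 58.93 = 120.2 g
Actual mass = 69.8% × 120.2 = 83.9 g

83.9 g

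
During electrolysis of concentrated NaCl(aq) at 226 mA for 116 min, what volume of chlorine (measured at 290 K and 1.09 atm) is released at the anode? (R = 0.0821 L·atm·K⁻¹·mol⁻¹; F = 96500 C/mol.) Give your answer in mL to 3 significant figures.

178 mL

Charge passed = 0.226 × 6960 = 1573 C
n(e⁻) = Q/F = 1573/96500 = 0.01630 mol
2Cl⁻ → Cl₂ + 2e⁻, so n(Cl₂) = 0.01630 / 2 = 0.008150 mol
V = nRT/P = 0.008150 × 0.0821 × 290 / 1.09 = 0.1780 L
= 178 mL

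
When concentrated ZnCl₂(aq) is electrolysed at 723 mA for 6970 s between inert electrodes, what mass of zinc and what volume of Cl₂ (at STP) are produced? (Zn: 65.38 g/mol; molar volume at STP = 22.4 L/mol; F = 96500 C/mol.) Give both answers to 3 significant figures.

Q = 0.723 × 6970 = 5039 C; n(e⁻) = 5039 / 96500 = 0.05222 mol
Cathode: Zn²⁺ + 2e⁻ → Zn → n(Zn) = 0.05222/2 = 0.02611 mol → 1.71 g
Anode: 2Cl⁻ → Cl₂ + 2e⁻ → n(Cl₂) = 0.05222/2 = 0.02611 mol → 0.585 L

1.71 g Zn; 0.585 L Cl₂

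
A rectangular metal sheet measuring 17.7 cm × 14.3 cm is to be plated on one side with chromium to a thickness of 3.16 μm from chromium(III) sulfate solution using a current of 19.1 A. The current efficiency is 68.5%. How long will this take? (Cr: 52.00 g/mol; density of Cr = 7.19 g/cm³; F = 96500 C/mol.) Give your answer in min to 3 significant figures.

Plated area = 17.7 × 14.3 = 253.1 cm²
Volume = 253.1 × 3.16×10⁻⁴ cm = 0.07998 cm³
m(Cr) = 0.07998 × 7.19 = 0.5751 g
n(Cr) = 0.5751 / 52.00 = 0.01106 mol; n(e⁻) = 3 × 0.01106 = 0.03318 mol
Q = 0.03318 × 96500 / 0.685 = 4674 C
t = 4674 / 19.1 = 244.7 s = 4.08 min

4.08 min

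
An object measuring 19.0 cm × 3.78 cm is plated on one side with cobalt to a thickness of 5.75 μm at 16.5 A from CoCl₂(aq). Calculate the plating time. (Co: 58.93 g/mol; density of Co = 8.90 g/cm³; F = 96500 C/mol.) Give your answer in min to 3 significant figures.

1.22 min

Plated area = 19.0 × 3.78 = 71.82 cm²
Volume = 71.82 × 5.75×10⁻⁴ cm = 0.04130 cm³
m(Co) = 0.04130 × 8.90 = 0.3676 g
n(Co) = 0.3676 / 58.93 = 0.006238 mol; n(e⁻) = 2 × 0.006238 = 0.01248 mol
Q = 0.01248 × 96500 = 1204 C
t = 1204 / 16.5 = 72.97 s = 1.22 min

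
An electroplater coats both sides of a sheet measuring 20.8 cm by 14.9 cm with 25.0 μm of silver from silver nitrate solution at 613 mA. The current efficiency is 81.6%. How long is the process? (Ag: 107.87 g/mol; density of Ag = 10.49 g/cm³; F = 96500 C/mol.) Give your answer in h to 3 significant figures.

8.08 h

Plated area = 2 × 20.8 × 14.9 = 619.8 cm²
Volume = 619.8 × 25.0×10⁻⁴ cm = 1.550 cm³
m(Ag) = 1.550 × 10.49 = 16.26 g
n(Ag) = 16.26 / 107.87 = 0.1507 mol; n(e⁻) = 0.1507 mol
Q = 0.1507 × 96500 / 0.816 = 17820 C
t = 17820 / 0.613 = 29070 s = 8.08 h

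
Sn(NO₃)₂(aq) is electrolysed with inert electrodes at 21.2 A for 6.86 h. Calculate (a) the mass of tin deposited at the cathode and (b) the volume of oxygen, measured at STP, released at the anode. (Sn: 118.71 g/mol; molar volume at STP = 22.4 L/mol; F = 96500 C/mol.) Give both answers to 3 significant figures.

Q = 21.2 × 24696 = 5.236×10^5 C; n(e⁻) = 5.236×10^5 / 96500 = 5.426 mol
Cathode: Sn²⁺ + 2e⁻ → Sn → n(Sn) = 5.426/2 = 2.713 mol → 322 g
Anode: 2H₂O → O₂ + 4H⁺ + 4e⁻ → n(O₂) = 5.426/4 = 1.357 mol → 30.4 L

322 g Sn; 30.4 L O₂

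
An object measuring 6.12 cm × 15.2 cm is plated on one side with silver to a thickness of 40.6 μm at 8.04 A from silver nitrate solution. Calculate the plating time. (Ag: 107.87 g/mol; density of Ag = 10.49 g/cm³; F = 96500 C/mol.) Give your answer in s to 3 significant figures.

Plated area = 6.12 × 15.2 = 93.02 cm²
Volume = 93.02 × 40.6×10⁻⁴ cm = 0.3777 cm³
m(Ag) = 0.3777 × 10.49 = 3.962 g
n(Ag) = 3.962 / 107.87 = 0.03673 mol; n(e⁻) = 0.03673 mol
Q = 0.03673 × 96500 = 3544 C
t = 3544 / 8.04 = 440.8 s

441 s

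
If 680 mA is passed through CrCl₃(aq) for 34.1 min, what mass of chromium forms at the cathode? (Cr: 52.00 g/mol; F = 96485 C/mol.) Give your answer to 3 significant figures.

0.250 g

Q = It = 0.680 × 2046 = 1391 C
Moles of electrons = 1391 / 96485 = 0.01442 mol
Cr³⁺ + 3e⁻ → Cr, so n(Cr) = 0.01442 / 3 = 0.004807 mol
m = 0.004807 × 52.00 = 0.250 g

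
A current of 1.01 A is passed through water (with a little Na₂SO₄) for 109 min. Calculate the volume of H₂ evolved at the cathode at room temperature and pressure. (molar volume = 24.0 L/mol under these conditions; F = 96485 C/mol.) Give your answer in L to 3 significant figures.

0.822 L

Q = It = 1.01 × 6540 = 6605 C
n(e⁻) = 6605 / 96485 = 0.06846 mol
2H⁺ + 2e⁻ → H₂, so n(H₂) = 0.06846 / 2 = 0.03423 mol
V = 0.03423 × 24.0 = 0.8215 L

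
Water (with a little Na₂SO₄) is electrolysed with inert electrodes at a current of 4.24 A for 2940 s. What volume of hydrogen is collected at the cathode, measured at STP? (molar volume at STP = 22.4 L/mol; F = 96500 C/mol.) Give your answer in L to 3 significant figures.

Q = 4.24 A × 2940 s = 12470 C
Moles of electrons = 12470 / 96500 = 0.1292 mol
2H⁺ + 2e⁻ → H₂, so n(H₂) = 0.1292 / 2 = 0.06460 mol
V = 0.06460 × 22.4 = 1.447 L

1.45 L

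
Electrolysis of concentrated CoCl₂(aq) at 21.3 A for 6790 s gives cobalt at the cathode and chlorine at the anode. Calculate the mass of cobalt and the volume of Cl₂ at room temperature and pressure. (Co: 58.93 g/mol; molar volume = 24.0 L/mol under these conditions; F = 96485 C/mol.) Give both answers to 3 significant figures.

44.2 g Co; 18.0 L Cl₂

Q = 21.3 × 6790 = 1.446×10^5 C; n(e⁻) = 1.446×10^5 / 96485 = 1.499 mol
Cathode: Co²⁺ + 2e⁻ → Co → n(Co) = 1.499/2 = 0.7495 mol → 44.2 g
Anode: 2Cl⁻ → Cl₂ + 2e⁻ → n(Cl₂) = 1.499/2 = 0.7495 mol → 18.0 L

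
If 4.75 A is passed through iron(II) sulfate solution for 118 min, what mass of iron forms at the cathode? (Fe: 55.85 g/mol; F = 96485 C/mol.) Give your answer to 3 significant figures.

Q = 4.75 A × 7080 s = 33630 C
n(e⁻) = Q/F = 33630/96485 = 0.3486 mol
Fe²⁺ + 2e⁻ → Fe, so n(Fe) = 0.3486 / 2 = 0.1743 mol
m = 0.1743 × 55.85 = 9.73 g

9.73 g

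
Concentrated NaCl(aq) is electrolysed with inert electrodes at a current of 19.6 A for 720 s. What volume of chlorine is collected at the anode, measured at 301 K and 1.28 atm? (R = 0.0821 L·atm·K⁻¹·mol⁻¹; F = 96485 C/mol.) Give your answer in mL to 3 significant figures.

1410 mL

Q = It = 19.6 × 720 = 14110 C
n(e⁻) = 14110 / 96485 = 0.1462 mol
2Cl⁻ → Cl₂ + 2e⁻, so n(Cl₂) = 0.1462 / 2 = 0.07310 mol
V = nRT/P = 0.07310 × 0.0821 × 301 / 1.28 = 1.411 L
= 1410 mL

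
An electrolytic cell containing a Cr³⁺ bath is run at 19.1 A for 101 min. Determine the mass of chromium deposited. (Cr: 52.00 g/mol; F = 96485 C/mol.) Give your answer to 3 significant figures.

20.8 g

Charge passed = 19.1 × 6060 = 1.157×10^5 C
n(e⁻) = Q/F = 1.157×10^5/96485 = 1.199 mol
Cr³⁺ + 3e⁻ → Cr, so n(Cr) = 1.199 / 3 = 0.3997 mol
m = 0.3997 × 52.00 = 20.8 g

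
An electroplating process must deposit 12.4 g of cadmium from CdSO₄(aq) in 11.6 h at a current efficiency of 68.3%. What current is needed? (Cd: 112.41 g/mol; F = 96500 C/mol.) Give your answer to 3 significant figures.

0.746 A

n(Cd) = 12.4 / 112.41 = 0.1103 mol
Cd²⁺ + 2e⁻ → Cd, so n(e⁻) = 2 × 0.1103 = 0.2206 mol
Q = 0.2206 × 96500 / 0.683 = 31170 C
I = Q / t = 31170 / 41760 s = 0.746 A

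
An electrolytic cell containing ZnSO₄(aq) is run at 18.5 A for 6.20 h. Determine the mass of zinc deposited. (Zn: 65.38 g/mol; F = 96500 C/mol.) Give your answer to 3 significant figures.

Q = It = 18.5 × 22320 = 4.129×10^5 C
n(e⁻) = Q/F = 4.129×10^5/96500 = 4.279 mol
Zn²⁺ + 2e⁻ → Zn, so n(Zn) = 4.279 / 2 = 2.140 mol
m = 2.140 × 65.38 = 140 g

140 g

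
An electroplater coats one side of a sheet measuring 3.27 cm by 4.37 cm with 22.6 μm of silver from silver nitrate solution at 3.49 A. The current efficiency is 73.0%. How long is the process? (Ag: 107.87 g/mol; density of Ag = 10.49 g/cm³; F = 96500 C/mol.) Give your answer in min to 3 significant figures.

1.98 min

Plated area = 3.27 × 4.37 = 14.29 cm²
Volume = 14.29 × 22.6×10⁻⁴ cm = 0.03230 cm³
m(Ag) = 0.03230 × 10.49 = 0.3388 g
n(Ag) = 0.3388 / 107.87 = 0.003141 mol; n(e⁻) = 0.003141 mol
Q = 0.003141 × 96500 / 0.730 = 415.2 C
t = 415.2 / 3.49 = 119.0 s = 1.98 min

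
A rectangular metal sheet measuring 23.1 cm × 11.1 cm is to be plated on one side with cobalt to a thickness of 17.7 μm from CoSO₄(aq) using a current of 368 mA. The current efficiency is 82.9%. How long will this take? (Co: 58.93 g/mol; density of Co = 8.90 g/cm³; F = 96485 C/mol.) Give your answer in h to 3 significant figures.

12.0 h

Plated area = 23.1 × 11.1 = 256.4 cm²
Volume = 256.4 × 17.7×10⁻⁴ cm = 0.4538 cm³
m(Co) = 0.4538 × 8.90 = 4.039 g
n(Co) = 4.039 / 58.93 = 0.06854 mol; n(e⁻) = 2 × 0.06854 = 0.1371 mol
Q = 0.1371 × 96485 / 0.829 = 15960 C
t = 15960 / 0.368 = 43370 s = 12.0 h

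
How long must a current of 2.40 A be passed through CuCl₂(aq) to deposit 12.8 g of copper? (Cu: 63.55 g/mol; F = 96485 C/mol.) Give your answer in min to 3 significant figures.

270 min

n(Cu) = 12.8 / 63.55 = 0.2014 mol
Cu²⁺ + 2e⁻ → Cu, so n(e⁻) = 2 × 0.2014 = 0.4028 mol
Q = 0.4028 × 96485 = 38860 C
t = Q / I = 38860 / 2.40 = 16190 s = 270 min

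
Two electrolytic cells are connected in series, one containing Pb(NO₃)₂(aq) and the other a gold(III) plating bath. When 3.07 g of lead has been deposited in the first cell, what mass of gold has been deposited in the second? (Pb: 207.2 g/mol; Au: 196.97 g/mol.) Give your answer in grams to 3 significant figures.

n(Pb) = 3.07 / 207.2 = 0.01482 mol
Pb²⁺ + 2e⁻ → Pb, so n(e⁻) = 2 × 0.01482 = 0.02964 mol
Same current for the same time ⇒ same n(e⁻) = 0.02964 mol in both cells.
Au³⁺ + 3e⁻ → Au, so n(Au) = 0.02964 / 3 = 0.009880 mol
m(Au) = 0.009880 × 196.97 = 1.95 g

1.95 g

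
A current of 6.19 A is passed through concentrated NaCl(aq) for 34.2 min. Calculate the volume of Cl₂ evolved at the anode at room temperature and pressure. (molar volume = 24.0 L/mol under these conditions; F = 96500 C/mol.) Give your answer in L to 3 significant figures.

1.58 L

Q = 6.19 A × 2052 s = 12700 C
n(e⁻) = 12700 / 96500 = 0.1316 mol
2Cl⁻ → Cl₂ + 2e⁻, so n(Cl₂) = 0.1316 / 2 = 0.06580 mol
V = 0.06580 × 24.0 = 1.579 L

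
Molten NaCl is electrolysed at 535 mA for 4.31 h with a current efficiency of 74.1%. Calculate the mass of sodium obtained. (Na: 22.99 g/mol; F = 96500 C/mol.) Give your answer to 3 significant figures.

1.47 g

Q = 0.535 × 15516 = 8301 C
n(e⁻) = 8301 / 96500 = 0.08602 mol
Na⁺ + e⁻ → Na, so theoretical m(Na) = 0.08602 × 22.99 = 1.978 g
Actual mass = 74.1% × 1.978 = 1.47 g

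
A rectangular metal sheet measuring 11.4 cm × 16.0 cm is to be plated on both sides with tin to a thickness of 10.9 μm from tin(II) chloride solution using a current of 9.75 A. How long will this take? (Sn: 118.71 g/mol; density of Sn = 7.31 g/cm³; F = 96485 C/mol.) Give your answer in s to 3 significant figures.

485 s

Plated area = 2 × 11.4 × 16.0 = 364.8 cm²
Volume = 364.8 × 10.9×10⁻⁴ cm = 0.3976 cm³
m(Sn) = 0.3976 × 7.31 = 2.906 g
n(Sn) = 2.906 / 118.71 = 0.02448 mol; n(e⁻) = 2 × 0.02448 = 0.04896 mol
Q = 0.04896 × 96485 = 4724 C
t = 4724 / 9.75 = 484.5 s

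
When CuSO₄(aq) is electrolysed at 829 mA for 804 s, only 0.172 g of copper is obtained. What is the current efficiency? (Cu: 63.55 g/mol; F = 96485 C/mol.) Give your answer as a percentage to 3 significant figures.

Q = 0.829 × 804 = 666.5 C
n(e⁻) = 666.5 / 96485 = 0.006908 mol
Cu²⁺ + 2e⁻ → Cu, so theoretical n(Cu) = 0.003454 mol → 0.2195 g
Efficiency = 0.172 / 0.2195 = 0.7836 = 78.4%

78.4%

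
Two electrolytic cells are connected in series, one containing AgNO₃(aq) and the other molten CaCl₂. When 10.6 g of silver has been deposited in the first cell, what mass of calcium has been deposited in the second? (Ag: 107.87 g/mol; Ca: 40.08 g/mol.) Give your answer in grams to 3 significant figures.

1.97 g

n(Ag) = 10.6 / 107.87 = 0.09827 mol
Ag⁺ + e⁻ → Ag, so n(e⁻) = 0.09827 mol
In series, the same 0.09827 mol of electrons flows through the second cell.
Ca²⁺ + 2e⁻ → Ca, so n(Ca) = 0.09827 / 2 = 0.04914 mol
m(Ca) = 0.04914 × 40.08 = 1.97 g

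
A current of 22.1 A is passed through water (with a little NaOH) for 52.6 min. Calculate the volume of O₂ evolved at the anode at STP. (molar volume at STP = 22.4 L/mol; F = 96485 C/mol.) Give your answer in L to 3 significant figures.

4.05 L

Charge passed = 22.1 × 3156 = 69750 C
n(e⁻) = Q/F = 69750/96485 = 0.7229 mol
2H₂O → O₂ + 4H⁺ + 4e⁻, so n(O₂) = 0.7229 / 4 = 0.1807 mol
V = 0.1807 × 22.4 = 4.048 L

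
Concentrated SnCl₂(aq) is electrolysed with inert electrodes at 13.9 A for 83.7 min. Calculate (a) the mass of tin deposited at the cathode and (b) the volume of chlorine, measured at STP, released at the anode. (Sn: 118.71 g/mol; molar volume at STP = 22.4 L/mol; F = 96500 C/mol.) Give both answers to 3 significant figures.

Q = 13.9 × 5022 = 69810 C; n(e⁻) = 69810 / 96500 = 0.7234 mol
Cathode: Sn²⁺ + 2e⁻ → Sn → n(Sn) = 0.7234/2 = 0.3617 mol → 42.9 g
Anode: 2Cl⁻ → Cl₂ + 2e⁻ → n(Cl₂) = 0.7234/2 = 0.3617 mol → 8.10 L

42.9 g Sn; 8.10 L Cl₂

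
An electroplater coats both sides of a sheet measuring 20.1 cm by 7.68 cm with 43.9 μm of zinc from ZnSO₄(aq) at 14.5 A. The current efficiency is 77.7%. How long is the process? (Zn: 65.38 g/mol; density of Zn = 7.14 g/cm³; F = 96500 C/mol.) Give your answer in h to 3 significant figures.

Plated area = 2 × 20.1 × 7.68 = 308.7 cm²
Volume = 308.7 × 43.9×10⁻⁴ cm = 1.355 cm³
m(Zn) = 1.355 × 7.14 = 9.675 g
n(Zn) = 9.675 / 65.38 = 0.1480 mol; n(e⁻) = 2 × 0.1480 = 0.2960 mol
Q = 0.2960 × 96500 / 0.777 = 36760 C
t = 36760 / 14.5 = 2535 s = 0.704 h

0.704 h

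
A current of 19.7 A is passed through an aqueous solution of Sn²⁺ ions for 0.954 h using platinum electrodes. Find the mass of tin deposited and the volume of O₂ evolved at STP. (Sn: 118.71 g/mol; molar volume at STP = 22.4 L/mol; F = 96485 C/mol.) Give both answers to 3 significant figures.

Q = 19.7 × 3434.4 = 67660 C; n(e⁻) = 67660 / 96485 = 0.7012 mol
Cathode: Sn²⁺ + 2e⁻ → Sn → n(Sn) = 0.7012/2 = 0.3506 mol → 41.6 g
Anode: 2H₂O → O₂ + 4H⁺ + 4e⁻ → n(O₂) = 0.7012/4 = 0.1753 mol → 3.93 L

41.6 g Sn; 3.93 L O₂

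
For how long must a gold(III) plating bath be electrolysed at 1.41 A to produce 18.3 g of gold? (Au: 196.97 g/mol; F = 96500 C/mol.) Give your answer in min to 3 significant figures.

318 min

n(Au) = 18.3 / 196.97 = 0.09291 mol
Au³⁺ + 3e⁻ → Au, so n(e⁻) = 3 × 0.09291 = 0.2787 mol
Q = 0.2787 × 96500 = 26890 C
t = Q / I = 26890 / 1.41 = 19070 s = 318 min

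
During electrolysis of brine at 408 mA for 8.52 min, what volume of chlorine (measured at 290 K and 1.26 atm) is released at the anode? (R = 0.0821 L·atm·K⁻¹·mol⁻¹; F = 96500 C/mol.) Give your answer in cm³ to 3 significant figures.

20.4 cm³

Q = It = 0.408 × 511.2 = 208.6 C
n(e⁻) = Q/F = 208.6/96500 = 0.002162 mol
2Cl⁻ → Cl₂ + 2e⁻, so n(Cl₂) = 0.002162 / 2 = 0.001081 mol
V = nRT/P = 0.001081 × 0.0821 × 290 / 1.26 = 0.02043 L
= 20.4 cm³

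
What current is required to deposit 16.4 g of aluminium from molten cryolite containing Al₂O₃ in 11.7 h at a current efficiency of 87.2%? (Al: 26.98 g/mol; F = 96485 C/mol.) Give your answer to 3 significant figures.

n(Al) = 16.4 / 26.98 = 0.6079 mol
Al³⁺ + 3e⁻ → Al, so n(e⁻) = 3 × 0.6079 = 1.824 mol
Q = 1.824 × 96485 / 0.872 = 2.018×10^5 C
I = Q / t = 2.018×10^5 / 42120 s = 4.79 A

4.79 A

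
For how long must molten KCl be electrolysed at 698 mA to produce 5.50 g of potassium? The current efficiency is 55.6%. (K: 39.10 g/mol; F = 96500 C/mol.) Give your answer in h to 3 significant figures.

n(K) = 5.50 / 39.10 = 0.1407 mol
K⁺ + e⁻ → K, so n(e⁻) = 0.1407 mol
Q = 0.1407 × 96500 / 0.556 = 24420 C
t = Q / I = 24420 / 0.698 = 34990 s = 9.72 h

9.72 h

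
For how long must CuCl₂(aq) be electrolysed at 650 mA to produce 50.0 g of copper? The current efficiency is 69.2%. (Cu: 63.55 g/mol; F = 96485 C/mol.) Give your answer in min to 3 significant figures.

n(Cu) = 50.0 / 63.55 = 0.7868 mol
Cu²⁺ + 2e⁻ → Cu, so n(e⁻) = 2 × 0.7868 = 1.574 mol
Q = 1.574 × 96485 / 0.692 = 2.195×10^5 C
t = Q / I = 2.195×10^5 / 0.650 = 3.377×10^5 s = 5630 min

5630 min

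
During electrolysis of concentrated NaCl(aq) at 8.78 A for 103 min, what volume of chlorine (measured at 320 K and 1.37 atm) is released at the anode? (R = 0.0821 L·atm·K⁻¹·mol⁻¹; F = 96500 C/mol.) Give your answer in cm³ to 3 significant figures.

5390 cm³

Q = It = 8.78 × 6180 = 54260 C
n(e⁻) = 54260 / 96500 = 0.5623 mol
2Cl⁻ → Cl₂ + 2e⁻, so n(Cl₂) = 0.5623 / 2 = 0.2812 mol
V = nRT/P = 0.2812 × 0.0821 × 320 / 1.37 = 5.392 L
= 5390 cm³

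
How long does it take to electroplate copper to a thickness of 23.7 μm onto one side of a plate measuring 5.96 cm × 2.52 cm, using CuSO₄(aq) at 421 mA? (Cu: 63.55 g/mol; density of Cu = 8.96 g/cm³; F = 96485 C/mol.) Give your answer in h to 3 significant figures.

0.639 h

Plated area = 5.96 × 2.52 = 15.02 cm²
Volume = 15.02 × 23.7×10⁻⁴ cm = 0.03560 cm³
m(Cu) = 0.03560 × 8.96 = 0.3190 g
n(Cu) = 0.3190 / 63.55 = 0.005020 mol; n(e⁻) = 2 × 0.005020 = 0.01004 mol
Q = 0.01004 × 96485 = 968.7 C
t = 968.7 / 0.421 = 2301 s = 0.639 h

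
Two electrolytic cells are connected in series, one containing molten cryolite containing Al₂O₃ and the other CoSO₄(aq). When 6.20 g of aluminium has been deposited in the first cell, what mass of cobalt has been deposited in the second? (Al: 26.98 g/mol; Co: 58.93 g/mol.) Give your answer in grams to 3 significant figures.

n(Al) = 6.20 / 26.98 = 0.2298 mol
Al³⁺ + 3e⁻ → Al, so n(e⁻) = 3 × 0.2298 = 0.6894 mol
In series, the same 0.6894 mol of electrons flows through the second cell.
Co²⁺ + 2e⁻ → Co, so n(Co) = 0.6894 / 2 = 0.3447 mol
m(Co) = 0.3447 × 58.93 = 20.3 g

20.3 g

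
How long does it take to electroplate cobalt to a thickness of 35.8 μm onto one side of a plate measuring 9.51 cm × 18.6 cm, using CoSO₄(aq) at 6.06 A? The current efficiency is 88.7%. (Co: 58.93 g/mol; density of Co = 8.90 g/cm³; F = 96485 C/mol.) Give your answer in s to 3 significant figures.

3430 s

Plated area = 9.51 × 18.6 = 176.9 cm²
Volume = 176.9 × 35.8×10⁻⁴ cm = 0.6333 cm³
m(Co) = 0.6333 × 8.90 = 5.636 g
n(Co) = 5.636 / 58.93 = 0.09564 mol; n(e⁻) = 2 × 0.09564 = 0.1913 mol
Q = 0.1913 × 96485 / 0.887 = 20810 C
t = 20810 / 6.06 = 3434 s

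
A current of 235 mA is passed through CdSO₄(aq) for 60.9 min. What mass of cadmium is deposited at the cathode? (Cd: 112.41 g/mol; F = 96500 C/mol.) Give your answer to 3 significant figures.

0.500 g

Q = It = 0.235 × 3654 = 858.7 C
n(e⁻) = Q/F = 858.7/96500 = 0.008898 mol
Cd²⁺ + 2e⁻ → Cd, so n(Cd) = 0.008898 / 2 = 0.004449 mol
m = 0.004449 × 112.41 = 0.500 g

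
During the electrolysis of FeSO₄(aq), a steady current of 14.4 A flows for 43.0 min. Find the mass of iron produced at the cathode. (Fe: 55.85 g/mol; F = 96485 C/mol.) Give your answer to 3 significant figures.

10.8 g

Q = 14.4 A × 2580 s = 37150 C
n(e⁻) = Q/F = 37150/96485 = 0.3850 mol
Fe²⁺ + 2e⁻ → Fe, so n(Fe) = 0.3850 / 2 = 0.1925 mol
m = 0.1925 × 55.85 = 10.8 g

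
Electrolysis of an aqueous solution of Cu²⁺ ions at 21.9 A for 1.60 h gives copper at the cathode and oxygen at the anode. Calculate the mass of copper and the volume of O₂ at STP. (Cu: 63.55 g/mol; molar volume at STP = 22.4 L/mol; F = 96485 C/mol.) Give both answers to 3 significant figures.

41.5 g Cu; 7.32 L O₂

Q = 21.9 × 5760 = 1.261×10^5 C; n(e⁻) = 1.261×10^5 / 96485 = 1.307 mol
Cathode: Cu²⁺ + 2e⁻ → Cu → n(Cu) = 1.307/2 = 0.6535 mol → 41.5 g
Anode: 2H₂O → O₂ + 4H⁺ + 4e⁻ → n(O₂) = 1.307/4 = 0.3268 mol → 7.32 L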